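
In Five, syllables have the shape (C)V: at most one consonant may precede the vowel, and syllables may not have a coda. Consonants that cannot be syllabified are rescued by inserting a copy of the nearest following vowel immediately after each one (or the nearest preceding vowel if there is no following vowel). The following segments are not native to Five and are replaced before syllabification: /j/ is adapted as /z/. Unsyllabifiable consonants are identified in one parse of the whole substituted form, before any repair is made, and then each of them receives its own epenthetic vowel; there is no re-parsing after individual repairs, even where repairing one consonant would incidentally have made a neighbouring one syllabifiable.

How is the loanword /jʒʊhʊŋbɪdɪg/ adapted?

Substitution: /j/ → /z/, giving /zʒʊhʊŋbɪdɪg/.
The consonants /z/, /ŋ/, /g/ cannot be parsed into a legal (C)V syllable (no codas are permitted; onsets are limited to one consonant).
Inserting the epenthetic vowel yields /z/ → /zʊ/, /ŋ/ → /ŋɪ/, /g/ → /gɪ/.

zʊʒʊhʊŋɪbɪdɪgɪ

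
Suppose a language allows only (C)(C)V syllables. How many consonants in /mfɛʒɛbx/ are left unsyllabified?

2

Syllabifying with onset maximization leaves /b/, /x/ stranded (no codas are permitted; onsets may contain at most 2 consonants).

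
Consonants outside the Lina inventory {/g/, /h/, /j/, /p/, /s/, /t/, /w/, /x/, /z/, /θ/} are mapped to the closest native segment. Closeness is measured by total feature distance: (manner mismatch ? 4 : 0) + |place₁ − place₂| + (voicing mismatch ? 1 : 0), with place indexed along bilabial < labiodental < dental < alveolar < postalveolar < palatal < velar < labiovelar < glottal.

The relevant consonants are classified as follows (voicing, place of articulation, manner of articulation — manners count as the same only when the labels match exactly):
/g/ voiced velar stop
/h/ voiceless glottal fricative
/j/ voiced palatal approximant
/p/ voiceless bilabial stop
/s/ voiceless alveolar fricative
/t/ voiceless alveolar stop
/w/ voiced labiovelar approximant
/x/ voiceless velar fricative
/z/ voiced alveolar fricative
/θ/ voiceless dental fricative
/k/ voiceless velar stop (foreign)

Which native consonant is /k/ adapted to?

g

/g/ is closest: same manner (stop), place distance 0 (velar→velar), voicing differs (+1); total 1. Next closest is /t/ at distance 3.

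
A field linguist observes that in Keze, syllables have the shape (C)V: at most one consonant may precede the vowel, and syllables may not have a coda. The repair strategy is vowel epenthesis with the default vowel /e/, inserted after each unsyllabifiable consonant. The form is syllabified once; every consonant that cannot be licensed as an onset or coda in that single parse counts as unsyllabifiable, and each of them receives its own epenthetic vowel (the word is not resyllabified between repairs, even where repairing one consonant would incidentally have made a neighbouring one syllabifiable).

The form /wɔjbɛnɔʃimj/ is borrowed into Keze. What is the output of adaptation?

Syllabifying with onset maximization leaves /j/, /m/, /j/ stranded (no codas are permitted; onsets are limited to one consonant).
Epenthesis after each stranded consonant: /j/ → /je/, /m/ → /me/, /j/ → /je/.

wɔjebɛnɔʃimeje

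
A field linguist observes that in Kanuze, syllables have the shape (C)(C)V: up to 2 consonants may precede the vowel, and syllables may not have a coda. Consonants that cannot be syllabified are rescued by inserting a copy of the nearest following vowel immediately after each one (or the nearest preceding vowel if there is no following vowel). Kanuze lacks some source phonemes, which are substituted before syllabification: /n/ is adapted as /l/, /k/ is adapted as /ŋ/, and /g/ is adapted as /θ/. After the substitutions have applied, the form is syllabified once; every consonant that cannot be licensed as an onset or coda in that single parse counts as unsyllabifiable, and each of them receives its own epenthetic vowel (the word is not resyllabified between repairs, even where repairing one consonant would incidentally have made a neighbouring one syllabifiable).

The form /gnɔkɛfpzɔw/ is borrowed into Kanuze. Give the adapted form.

θlɔŋɛfɔpzɔwɔ

Substitution: /g/ → /θ/, /n/ → /l/, /k/ → /ŋ/, giving /θlɔŋɛfpzɔw/.
The consonants /f/, /w/ cannot be parsed into a legal (C)(C)V syllable (no codas are permitted; onsets may contain at most 2 consonants).
Each unlicensed consonant becomes the onset of a new syllable: /f/ → /fɔ/, /w/ → /wɔ/.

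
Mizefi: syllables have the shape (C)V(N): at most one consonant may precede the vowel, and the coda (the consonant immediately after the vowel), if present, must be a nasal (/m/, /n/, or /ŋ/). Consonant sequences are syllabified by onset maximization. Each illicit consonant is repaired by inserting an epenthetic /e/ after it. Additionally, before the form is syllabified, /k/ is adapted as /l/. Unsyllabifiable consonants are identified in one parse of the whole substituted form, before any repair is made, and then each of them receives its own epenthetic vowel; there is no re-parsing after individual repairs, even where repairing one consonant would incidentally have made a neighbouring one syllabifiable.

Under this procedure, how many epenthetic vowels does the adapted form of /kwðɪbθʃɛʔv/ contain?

After substitution the input is /lwðɪbθʃɛʔv/.
The unsyllabifiable consonants are /l/, /w/, /b/, /θ/, /ʔ/, /v/; each receives one epenthetic vowel.

6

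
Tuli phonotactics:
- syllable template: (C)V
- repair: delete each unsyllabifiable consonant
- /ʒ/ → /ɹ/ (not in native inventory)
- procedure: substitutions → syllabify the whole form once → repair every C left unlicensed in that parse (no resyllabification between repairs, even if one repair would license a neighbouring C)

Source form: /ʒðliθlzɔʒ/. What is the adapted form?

Substitution: /ʒ/ → /ɹ/, giving /ɹðliθlzɔɹ/.
Under (C)V, the unsyllabifiable consonants are /ɹ/, /ð/, /θ/, /l/, /ɹ/ (no codas are permitted; onsets are limited to one consonant).
Each unlicensed consonant is deleted: /ɹ/, /ð/, /θ/, /l/, /ɹ/.

lizɔ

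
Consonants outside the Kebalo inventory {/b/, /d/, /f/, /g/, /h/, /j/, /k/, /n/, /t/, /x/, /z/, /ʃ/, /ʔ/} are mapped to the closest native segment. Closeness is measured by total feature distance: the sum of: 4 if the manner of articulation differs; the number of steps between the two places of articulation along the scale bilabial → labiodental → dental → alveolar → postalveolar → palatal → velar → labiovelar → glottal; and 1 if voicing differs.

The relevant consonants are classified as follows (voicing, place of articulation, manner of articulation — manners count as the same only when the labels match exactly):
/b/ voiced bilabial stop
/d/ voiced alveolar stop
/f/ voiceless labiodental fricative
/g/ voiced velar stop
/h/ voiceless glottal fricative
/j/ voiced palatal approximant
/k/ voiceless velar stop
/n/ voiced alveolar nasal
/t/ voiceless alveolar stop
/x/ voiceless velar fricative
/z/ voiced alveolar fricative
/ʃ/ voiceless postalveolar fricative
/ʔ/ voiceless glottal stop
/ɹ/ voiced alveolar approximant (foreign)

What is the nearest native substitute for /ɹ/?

/j/ is closest: same manner (approximant), place distance 2 (alveolar→palatal), same voicing; total 2. Next closest is /d/ at distance 4.

j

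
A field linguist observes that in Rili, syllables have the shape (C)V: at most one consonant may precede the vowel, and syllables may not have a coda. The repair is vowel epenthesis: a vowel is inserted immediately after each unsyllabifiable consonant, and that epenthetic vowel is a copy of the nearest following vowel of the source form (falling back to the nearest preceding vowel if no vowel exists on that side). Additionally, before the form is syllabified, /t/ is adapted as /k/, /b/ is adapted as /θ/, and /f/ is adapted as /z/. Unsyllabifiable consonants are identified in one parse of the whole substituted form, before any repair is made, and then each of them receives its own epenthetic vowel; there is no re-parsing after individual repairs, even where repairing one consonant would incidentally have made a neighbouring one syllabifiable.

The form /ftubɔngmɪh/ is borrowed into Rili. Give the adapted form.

Substitution: /f/ → /z/, /t/ → /k/, /b/ → /θ/, giving /zkuθɔngmɪh/.
Syllabifying with onset maximization leaves /z/, /n/, /g/, /h/ stranded (no codas are permitted; onsets are limited to one consonant).
Inserting the epenthetic vowel yields /z/ → /zu/, /n/ → /nɪ/, /g/ → /gɪ/, /h/ → /hɪ/.

zukuθɔnɪgɪmɪhɪ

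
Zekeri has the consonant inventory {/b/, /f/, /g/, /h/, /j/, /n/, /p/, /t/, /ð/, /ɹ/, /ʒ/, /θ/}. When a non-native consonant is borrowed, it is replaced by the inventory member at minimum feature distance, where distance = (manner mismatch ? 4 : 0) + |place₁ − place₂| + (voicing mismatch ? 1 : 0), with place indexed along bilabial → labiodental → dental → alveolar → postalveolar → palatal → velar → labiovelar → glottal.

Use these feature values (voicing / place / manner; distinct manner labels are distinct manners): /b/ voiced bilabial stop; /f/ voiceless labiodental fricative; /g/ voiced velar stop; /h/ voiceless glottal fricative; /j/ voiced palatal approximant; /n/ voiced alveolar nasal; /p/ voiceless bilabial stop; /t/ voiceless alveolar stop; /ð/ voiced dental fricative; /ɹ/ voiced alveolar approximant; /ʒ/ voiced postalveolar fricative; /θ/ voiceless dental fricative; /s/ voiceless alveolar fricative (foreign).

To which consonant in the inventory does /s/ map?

/θ/ is closest: same manner (fricative), place distance 1 (alveolar→dental), same voicing; total 1. Next closest is /f/ at distance 2.

θ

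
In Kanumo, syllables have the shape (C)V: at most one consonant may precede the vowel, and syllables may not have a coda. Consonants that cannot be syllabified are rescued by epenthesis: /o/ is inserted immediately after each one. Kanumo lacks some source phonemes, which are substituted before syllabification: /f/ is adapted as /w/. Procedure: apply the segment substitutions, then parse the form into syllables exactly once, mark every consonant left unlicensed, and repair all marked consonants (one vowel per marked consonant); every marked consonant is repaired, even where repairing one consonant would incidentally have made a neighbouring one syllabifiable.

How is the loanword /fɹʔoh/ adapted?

Substitution: /f/ → /w/, giving /wɹʔoh/.
Under (C)V, the unsyllabifiable consonants are /w/, /ɹ/, /h/ (no codas are permitted; onsets are limited to one consonant).
Inserting the epenthetic vowel yields /w/ → /wo/, /ɹ/ → /ɹo/, /h/ → /ho/.

woɹoʔoho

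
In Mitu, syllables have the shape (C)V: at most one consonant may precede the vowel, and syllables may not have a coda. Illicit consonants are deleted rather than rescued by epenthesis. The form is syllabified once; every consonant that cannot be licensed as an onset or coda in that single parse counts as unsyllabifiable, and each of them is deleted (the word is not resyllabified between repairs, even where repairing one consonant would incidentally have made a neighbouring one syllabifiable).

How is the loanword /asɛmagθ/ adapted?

The consonants /g/, /θ/ cannot be parsed into a legal (C)V syllable (no codas are permitted; onsets are limited to one consonant).
Deleting the stranded consonants removes /g/, /θ/.

asɛma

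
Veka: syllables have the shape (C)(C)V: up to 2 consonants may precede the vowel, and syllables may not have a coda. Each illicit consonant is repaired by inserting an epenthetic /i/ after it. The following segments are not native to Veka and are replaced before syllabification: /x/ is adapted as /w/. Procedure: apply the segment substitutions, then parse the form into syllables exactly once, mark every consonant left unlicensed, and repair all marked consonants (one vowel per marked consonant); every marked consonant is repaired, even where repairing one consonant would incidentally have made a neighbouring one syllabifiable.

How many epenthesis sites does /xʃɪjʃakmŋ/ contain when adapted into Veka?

After substitution the input is /wʃɪjʃakmŋ/.
The unsyllabifiable consonants are /k/, /m/, /ŋ/; each receives one epenthetic vowel.

3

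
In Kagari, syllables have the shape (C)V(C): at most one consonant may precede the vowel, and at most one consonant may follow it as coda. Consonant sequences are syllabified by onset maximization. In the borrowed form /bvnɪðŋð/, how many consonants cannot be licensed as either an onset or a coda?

Under (C)V(C), the unsyllabifiable consonants are /b/, /v/, /ŋ/, /ð/ (at most one coda consonant is licensed; onsets are limited to one consonant).

4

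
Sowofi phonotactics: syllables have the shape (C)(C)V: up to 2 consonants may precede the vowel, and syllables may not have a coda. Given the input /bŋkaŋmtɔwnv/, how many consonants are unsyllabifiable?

Under (C)(C)V, the unsyllabifiable consonants are /b/, /ŋ/, /w/, /n/, /v/ (no codas are permitted; onsets may contain at most 2 consonants).

5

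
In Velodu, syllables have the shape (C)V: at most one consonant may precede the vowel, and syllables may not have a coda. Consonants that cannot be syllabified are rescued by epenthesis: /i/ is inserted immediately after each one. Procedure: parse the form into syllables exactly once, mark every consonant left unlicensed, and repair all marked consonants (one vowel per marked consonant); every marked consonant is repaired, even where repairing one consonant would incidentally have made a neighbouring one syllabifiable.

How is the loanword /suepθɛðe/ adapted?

suepiθɛðe

Syllabifying with onset maximization leaves /p/ stranded (no codas are permitted; onsets are limited to one consonant).
Epenthesis after each stranded consonant: /p/ → /pi/.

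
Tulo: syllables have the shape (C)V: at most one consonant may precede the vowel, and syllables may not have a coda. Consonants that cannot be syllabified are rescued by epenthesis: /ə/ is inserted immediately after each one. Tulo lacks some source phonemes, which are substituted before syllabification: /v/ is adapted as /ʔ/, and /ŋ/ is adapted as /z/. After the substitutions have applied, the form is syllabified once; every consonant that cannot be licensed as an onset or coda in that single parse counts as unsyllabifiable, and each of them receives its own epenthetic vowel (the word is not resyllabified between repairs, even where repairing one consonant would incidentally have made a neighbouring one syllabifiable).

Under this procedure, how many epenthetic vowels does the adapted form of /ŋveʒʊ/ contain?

1

After substitution the input is /zʔeʒʊ/.
The unsyllabifiable consonants are /z/; each receives one epenthetic vowel.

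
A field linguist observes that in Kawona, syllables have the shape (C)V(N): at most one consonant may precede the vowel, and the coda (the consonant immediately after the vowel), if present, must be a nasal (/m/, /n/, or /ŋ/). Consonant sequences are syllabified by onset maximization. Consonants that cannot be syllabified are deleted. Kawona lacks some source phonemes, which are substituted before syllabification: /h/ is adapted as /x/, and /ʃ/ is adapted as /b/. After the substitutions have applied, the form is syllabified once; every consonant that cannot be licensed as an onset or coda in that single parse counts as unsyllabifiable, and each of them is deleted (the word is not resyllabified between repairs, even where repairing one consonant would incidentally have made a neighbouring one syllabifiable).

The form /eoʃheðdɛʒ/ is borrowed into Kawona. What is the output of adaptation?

eoxedɛ

Substitution: /ʃ/ → /b/, /h/ → /x/, giving /eobxeðdɛʒ/.
Under (C)V(N), the unsyllabifiable consonants are /b/, /ð/, /ʒ/ (only a nasal (/m/, /n/, or /ŋ/) is licensed in coda position; onsets are limited to one consonant).
Deletion applies to /b/, /ð/, /ʒ/.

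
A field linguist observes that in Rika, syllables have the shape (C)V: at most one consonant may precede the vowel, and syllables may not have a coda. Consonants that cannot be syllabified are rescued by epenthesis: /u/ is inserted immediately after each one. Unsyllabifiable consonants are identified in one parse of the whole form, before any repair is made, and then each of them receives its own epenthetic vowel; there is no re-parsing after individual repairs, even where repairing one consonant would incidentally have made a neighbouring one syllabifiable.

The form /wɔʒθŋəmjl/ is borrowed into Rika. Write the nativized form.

wɔʒuθuŋəmujulu

Under (C)V, the unsyllabifiable consonants are /ʒ/, /θ/, /m/, /j/, /l/ (no codas are permitted; onsets are limited to one consonant).
Inserting the epenthetic vowel yields /ʒ/ → /ʒu/, /θ/ → /θu/, /m/ → /mu/, /j/ → /ju/, /l/ → /lu/.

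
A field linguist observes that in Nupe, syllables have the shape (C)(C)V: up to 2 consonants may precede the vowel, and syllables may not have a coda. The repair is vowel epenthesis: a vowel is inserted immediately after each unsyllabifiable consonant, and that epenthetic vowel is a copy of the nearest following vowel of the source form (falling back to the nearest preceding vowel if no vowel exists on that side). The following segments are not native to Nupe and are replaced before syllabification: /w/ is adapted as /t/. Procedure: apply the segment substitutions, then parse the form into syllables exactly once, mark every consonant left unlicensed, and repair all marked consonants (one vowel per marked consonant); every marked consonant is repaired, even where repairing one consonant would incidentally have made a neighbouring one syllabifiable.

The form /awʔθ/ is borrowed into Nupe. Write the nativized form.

ataʔaθa

Substitution: /w/ → /t/, giving /atʔθ/.
Under (C)(C)V, the unsyllabifiable consonants are /t/, /ʔ/, /θ/ (no codas are permitted; onsets may contain at most 2 consonants).
Epenthesis after each stranded consonant: /t/ → /ta/, /ʔ/ → /ʔa/, /θ/ → /θa/.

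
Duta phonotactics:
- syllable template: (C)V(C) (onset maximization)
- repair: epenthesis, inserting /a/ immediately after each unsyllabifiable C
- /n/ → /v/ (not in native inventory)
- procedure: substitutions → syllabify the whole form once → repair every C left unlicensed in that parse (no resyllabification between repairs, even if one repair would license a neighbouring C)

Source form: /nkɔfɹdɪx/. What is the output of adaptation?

vakɔfɹadɪx

Substitution: /n/ → /v/, giving /vkɔfɹdɪx/.
Under (C)V(C), the unsyllabifiable consonants are /v/, /ɹ/ (at most one coda consonant is licensed; onsets are limited to one consonant).
Epenthesis after each stranded consonant: /v/ → /va/, /ɹ/ → /ɹa/.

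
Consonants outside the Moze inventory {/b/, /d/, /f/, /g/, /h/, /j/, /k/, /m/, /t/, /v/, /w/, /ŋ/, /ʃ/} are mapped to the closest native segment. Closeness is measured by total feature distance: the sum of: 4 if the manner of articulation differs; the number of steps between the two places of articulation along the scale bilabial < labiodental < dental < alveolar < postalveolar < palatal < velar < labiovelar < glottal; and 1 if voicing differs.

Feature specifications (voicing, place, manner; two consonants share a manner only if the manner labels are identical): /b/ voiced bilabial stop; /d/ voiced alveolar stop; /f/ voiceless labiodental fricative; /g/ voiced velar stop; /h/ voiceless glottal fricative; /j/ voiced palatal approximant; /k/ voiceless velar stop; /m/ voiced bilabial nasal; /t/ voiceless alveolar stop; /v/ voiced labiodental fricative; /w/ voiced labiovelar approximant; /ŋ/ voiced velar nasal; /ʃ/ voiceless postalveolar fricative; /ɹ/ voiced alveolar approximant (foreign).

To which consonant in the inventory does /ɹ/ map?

/j/ is closest: same manner (approximant), place distance 2 (alveolar→palatal), same voicing; total 2. Next closest is /d/ at distance 4.

j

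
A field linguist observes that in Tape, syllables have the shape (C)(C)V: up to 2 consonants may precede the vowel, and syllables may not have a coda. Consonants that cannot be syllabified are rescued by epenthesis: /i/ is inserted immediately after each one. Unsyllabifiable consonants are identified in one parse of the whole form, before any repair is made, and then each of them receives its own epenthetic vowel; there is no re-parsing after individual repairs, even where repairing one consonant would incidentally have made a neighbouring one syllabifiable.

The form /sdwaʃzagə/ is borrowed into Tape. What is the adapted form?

sidwaʃzagə

Syllabifying with onset maximization leaves /s/ stranded (no codas are permitted; onsets may contain at most 2 consonants).
Each unlicensed consonant becomes the onset of a new syllable: /s/ → /si/.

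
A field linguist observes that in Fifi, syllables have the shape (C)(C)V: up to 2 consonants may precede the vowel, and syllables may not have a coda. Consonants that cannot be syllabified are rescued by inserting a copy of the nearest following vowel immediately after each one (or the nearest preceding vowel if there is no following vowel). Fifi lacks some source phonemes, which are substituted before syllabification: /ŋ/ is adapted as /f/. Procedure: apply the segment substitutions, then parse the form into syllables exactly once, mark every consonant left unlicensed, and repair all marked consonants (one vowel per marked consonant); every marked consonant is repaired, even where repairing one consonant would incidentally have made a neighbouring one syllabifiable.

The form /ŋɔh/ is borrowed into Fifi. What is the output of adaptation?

Substitution: /ŋ/ → /f/, giving /fɔh/.
Syllabifying with onset maximization leaves /h/ stranded (no codas are permitted; onsets may contain at most 2 consonants).
Inserting the epenthetic vowel yields /h/ → /hɔ/.

fɔhɔ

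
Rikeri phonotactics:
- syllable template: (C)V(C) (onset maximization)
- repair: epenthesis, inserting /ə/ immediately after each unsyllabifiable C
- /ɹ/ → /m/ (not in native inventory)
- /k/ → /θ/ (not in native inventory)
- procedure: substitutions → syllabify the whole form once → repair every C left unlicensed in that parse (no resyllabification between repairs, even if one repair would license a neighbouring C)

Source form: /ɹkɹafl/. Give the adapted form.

Substitution: /ɹ/ → /m/, /k/ → /θ/, giving /mθmafl/.
The consonants /m/, /θ/, /l/ cannot be parsed into a legal (C)V(C) syllable (at most one coda consonant is licensed; onsets are limited to one consonant).
Each unlicensed consonant becomes the onset of a new syllable: /m/ → /mə/, /θ/ → /θə/, /l/ → /lə/.

məθəmaflə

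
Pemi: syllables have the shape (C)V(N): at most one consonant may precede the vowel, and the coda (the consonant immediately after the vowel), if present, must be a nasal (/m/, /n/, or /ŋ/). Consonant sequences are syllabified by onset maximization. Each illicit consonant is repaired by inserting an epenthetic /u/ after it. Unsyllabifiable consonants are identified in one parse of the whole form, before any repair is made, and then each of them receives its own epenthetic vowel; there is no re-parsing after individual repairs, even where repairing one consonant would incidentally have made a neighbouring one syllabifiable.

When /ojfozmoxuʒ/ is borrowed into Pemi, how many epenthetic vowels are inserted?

The unsyllabifiable consonants are /j/, /z/, /ʒ/; each receives one epenthetic vowel.

3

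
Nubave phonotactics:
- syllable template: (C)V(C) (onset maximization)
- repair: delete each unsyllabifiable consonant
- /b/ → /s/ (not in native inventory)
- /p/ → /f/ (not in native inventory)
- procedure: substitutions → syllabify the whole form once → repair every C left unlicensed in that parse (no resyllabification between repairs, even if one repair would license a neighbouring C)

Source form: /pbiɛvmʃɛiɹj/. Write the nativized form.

Substitution: /p/ → /f/, /b/ → /s/, giving /fsiɛvmʃɛiɹj/.
The consonants /f/, /m/, /j/ cannot be parsed into a legal (C)V(C) syllable (at most one coda consonant is licensed; onsets are limited to one consonant).
Deleting the stranded consonants removes /f/, /m/, /j/.

siɛvʃɛiɹ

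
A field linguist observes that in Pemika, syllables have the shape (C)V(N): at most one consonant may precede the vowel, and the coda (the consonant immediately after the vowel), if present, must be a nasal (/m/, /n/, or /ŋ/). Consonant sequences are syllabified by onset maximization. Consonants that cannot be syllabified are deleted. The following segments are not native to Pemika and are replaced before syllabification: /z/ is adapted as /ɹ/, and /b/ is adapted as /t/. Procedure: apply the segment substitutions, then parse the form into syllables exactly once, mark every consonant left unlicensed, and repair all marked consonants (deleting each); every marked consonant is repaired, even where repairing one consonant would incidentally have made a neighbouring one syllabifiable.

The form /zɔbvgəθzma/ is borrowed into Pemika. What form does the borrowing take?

ɹɔgəma

Substitution: /z/ → /ɹ/, /b/ → /t/, giving /ɹɔtvgəθɹma/.
The consonants /t/, /v/, /θ/, /ɹ/ cannot be parsed into a legal (C)V(N) syllable (only a nasal (/m/, /n/, or /ŋ/) is licensed in coda position; onsets are limited to one consonant).
Each unlicensed consonant is deleted: /t/, /v/, /θ/, /ɹ/.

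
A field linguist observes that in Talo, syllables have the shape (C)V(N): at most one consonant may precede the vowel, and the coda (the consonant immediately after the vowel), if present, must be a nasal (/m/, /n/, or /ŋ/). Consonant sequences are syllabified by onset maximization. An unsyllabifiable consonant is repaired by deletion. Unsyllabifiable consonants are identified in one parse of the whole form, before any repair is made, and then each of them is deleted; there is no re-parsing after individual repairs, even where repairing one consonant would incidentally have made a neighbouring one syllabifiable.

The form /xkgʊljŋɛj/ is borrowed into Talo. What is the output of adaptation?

The consonants /x/, /k/, /l/, /j/, /j/ cannot be parsed into a legal (C)V(N) syllable (only a nasal (/m/, /n/, or /ŋ/) is licensed in coda position; onsets are limited to one consonant).
Deletion applies to /x/, /k/, /l/, /j/, /j/.

gʊŋɛ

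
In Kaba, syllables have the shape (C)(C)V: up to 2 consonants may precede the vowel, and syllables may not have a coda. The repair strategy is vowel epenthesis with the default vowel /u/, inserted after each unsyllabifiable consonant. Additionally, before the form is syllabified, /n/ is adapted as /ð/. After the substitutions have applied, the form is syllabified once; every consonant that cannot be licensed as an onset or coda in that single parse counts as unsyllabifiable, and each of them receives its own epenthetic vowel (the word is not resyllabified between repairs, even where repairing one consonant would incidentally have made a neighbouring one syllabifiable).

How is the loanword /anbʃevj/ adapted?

Substitution: /n/ → /ð/, giving /aðbʃevj/.
Under (C)(C)V, the unsyllabifiable consonants are /ð/, /v/, /j/ (no codas are permitted; onsets may contain at most 2 consonants).
Each unlicensed consonant becomes the onset of a new syllable: /ð/ → /ðu/, /v/ → /vu/, /j/ → /ju/.

aðubʃevuju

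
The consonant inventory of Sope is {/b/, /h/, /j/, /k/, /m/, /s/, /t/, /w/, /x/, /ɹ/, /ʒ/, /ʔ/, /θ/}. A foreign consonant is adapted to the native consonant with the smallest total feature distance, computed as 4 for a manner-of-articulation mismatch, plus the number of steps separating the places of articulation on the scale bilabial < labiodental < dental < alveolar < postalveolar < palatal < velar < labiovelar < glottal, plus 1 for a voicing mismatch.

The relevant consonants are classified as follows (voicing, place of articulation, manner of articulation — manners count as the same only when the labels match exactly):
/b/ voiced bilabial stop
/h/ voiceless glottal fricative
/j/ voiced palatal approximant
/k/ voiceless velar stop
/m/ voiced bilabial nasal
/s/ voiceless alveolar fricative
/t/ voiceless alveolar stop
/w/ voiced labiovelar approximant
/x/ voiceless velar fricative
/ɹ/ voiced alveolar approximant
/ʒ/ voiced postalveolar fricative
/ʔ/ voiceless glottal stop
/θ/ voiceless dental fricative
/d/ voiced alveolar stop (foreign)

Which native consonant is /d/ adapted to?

/t/ is closest: same manner (stop), place distance 0 (alveolar→alveolar), voicing differs (+1); total 1. Next closest is /b/ at distance 3.

t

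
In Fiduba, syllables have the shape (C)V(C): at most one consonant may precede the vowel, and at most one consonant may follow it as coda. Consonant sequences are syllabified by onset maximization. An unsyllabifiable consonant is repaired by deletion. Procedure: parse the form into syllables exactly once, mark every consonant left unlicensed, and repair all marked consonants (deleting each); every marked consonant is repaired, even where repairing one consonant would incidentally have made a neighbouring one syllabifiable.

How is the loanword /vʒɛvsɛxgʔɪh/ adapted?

Syllabifying with onset maximization leaves /v/, /g/ stranded (at most one coda consonant is licensed; onsets are limited to one consonant).
Each unlicensed consonant is deleted: /v/, /g/.

ʒɛvsɛxʔɪh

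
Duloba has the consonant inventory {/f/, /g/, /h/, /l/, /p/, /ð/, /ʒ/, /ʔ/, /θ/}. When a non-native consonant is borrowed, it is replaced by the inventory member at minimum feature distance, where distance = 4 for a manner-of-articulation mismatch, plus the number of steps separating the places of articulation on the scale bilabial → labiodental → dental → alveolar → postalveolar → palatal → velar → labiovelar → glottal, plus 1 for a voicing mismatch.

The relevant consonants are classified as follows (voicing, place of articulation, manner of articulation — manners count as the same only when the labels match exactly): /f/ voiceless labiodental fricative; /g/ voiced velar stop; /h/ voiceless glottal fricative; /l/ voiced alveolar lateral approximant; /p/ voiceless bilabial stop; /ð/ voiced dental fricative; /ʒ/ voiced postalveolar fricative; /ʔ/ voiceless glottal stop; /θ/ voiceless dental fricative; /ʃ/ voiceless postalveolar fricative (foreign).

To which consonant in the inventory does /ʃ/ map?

/ʒ/ is closest: same manner (fricative), place distance 0 (postalveolar→postalveolar), voicing differs (+1); total 1. Next closest is /θ/ at distance 2.

ʒ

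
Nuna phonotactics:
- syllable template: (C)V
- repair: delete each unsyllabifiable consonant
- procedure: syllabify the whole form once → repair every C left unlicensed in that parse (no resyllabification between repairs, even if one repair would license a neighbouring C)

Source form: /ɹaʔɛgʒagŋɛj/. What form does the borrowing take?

Syllabifying with onset maximization leaves /g/, /g/, /j/ stranded (no codas are permitted; onsets are limited to one consonant).
Deleting the stranded consonants removes /g/, /g/, /j/.

ɹaʔɛʒaŋɛ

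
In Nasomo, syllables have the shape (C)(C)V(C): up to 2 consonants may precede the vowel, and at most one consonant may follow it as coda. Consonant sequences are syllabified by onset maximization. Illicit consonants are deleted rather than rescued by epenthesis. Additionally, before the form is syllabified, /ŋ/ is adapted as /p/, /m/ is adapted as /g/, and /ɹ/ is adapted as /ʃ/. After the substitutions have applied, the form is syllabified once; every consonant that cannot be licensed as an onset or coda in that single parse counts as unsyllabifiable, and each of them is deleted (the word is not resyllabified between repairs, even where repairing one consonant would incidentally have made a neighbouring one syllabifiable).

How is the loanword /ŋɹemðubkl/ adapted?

pʃegðub

Substitution: /ŋ/ → /p/, /ɹ/ → /ʃ/, /m/ → /g/, giving /pʃegðubkl/.
Syllabifying with onset maximization leaves /k/, /l/ stranded (at most one coda consonant is licensed; onsets may contain at most 2 consonants).
Deletion applies to /k/, /l/.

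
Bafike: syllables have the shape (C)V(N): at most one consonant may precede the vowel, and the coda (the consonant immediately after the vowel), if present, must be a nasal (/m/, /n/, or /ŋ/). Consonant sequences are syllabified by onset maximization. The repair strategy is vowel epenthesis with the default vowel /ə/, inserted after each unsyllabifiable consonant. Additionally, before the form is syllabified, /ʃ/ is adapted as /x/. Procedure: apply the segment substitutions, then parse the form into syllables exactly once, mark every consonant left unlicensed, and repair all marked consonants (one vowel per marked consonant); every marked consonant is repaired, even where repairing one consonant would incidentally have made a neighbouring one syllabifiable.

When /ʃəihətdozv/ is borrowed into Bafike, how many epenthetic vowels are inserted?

After substitution the input is /xəihətdozv/.
The unsyllabifiable consonants are /t/, /z/, /v/; each receives one epenthetic vowel.

3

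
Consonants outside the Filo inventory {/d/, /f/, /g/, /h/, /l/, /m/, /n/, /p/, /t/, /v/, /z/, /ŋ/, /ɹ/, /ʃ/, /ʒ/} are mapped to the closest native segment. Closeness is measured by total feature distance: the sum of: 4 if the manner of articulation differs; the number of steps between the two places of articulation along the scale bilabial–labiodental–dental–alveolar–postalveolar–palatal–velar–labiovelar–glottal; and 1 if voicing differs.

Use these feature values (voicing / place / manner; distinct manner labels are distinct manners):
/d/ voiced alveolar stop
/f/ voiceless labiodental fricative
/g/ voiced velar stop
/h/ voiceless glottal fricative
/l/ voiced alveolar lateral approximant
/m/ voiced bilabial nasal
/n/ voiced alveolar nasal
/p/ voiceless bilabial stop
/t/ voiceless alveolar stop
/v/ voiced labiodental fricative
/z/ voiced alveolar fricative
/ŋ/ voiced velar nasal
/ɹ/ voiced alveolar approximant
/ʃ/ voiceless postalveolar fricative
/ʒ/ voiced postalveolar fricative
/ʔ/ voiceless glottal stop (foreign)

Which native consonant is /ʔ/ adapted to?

/g/ is closest: same manner (stop), place distance 2 (glottal→velar), voicing differs (+1); total 3. Next closest is /h/ at distance 4.

g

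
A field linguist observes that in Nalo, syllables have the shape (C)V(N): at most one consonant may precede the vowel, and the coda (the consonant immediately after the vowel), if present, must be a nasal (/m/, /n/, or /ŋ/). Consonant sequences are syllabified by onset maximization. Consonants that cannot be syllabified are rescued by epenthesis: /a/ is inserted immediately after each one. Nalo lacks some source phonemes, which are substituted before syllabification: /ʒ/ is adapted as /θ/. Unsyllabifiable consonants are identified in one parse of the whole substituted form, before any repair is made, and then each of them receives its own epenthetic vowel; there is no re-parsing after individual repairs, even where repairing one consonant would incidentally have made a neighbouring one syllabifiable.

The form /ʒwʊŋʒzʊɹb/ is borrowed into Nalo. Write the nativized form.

Substitution: /ʒ/ → /θ/, giving /θwʊŋθzʊɹb/.
Under (C)V(N), the unsyllabifiable consonants are /θ/, /θ/, /ɹ/, /b/ (only a nasal (/m/, /n/, or /ŋ/) is licensed in coda position; onsets are limited to one consonant).
Inserting the epenthetic vowel yields /θ/ → /θa/, /θ/ → /θa/, /ɹ/ → /ɹa/, /b/ → /ba/.

θawʊŋθazʊɹaba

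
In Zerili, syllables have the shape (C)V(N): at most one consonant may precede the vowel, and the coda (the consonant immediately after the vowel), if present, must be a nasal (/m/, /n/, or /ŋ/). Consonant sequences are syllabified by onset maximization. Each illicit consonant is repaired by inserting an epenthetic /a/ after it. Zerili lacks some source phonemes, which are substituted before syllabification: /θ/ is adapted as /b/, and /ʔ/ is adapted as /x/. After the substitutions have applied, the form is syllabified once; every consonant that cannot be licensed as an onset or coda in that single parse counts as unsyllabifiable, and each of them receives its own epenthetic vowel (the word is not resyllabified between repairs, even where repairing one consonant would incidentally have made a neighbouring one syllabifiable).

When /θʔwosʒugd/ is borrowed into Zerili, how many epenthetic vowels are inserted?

5

After substitution the input is /bxwosʒugd/.
The unsyllabifiable consonants are /b/, /x/, /s/, /g/, /d/; each receives one epenthetic vowel.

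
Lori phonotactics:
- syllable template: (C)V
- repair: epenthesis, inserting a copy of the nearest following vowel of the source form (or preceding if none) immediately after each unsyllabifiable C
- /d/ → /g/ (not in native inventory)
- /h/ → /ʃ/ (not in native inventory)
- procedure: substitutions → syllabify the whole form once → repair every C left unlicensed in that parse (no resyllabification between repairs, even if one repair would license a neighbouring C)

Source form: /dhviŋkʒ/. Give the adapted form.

giʃiviŋikiʒi

Substitution: /d/ → /g/, /h/ → /ʃ/, giving /gʃviŋkʒ/.
The consonants /g/, /ʃ/, /ŋ/, /k/, /ʒ/ cannot be parsed into a legal (C)V syllable (no codas are permitted; onsets are limited to one consonant).
Epenthesis after each stranded consonant: /g/ → /gi/, /ʃ/ → /ʃi/, /ŋ/ → /ŋi/, /k/ → /ki/, /ʒ/ → /ʒi/.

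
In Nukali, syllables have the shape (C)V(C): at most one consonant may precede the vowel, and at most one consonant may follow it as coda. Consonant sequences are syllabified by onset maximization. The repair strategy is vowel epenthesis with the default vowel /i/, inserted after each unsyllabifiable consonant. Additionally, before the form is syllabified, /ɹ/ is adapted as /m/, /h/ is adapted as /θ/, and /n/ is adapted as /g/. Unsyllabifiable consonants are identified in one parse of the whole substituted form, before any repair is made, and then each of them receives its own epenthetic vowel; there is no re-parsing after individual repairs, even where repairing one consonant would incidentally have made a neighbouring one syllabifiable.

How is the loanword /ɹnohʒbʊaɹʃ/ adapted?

Substitution: /ɹ/ → /m/, /n/ → /g/, /h/ → /θ/, giving /mgoθʒbʊamʃ/.
The consonants /m/, /ʒ/, /ʃ/ cannot be parsed into a legal (C)V(C) syllable (at most one coda consonant is licensed; onsets are limited to one consonant).
Inserting the epenthetic vowel yields /m/ → /mi/, /ʒ/ → /ʒi/, /ʃ/ → /ʃi/.

migoθʒibʊamʃi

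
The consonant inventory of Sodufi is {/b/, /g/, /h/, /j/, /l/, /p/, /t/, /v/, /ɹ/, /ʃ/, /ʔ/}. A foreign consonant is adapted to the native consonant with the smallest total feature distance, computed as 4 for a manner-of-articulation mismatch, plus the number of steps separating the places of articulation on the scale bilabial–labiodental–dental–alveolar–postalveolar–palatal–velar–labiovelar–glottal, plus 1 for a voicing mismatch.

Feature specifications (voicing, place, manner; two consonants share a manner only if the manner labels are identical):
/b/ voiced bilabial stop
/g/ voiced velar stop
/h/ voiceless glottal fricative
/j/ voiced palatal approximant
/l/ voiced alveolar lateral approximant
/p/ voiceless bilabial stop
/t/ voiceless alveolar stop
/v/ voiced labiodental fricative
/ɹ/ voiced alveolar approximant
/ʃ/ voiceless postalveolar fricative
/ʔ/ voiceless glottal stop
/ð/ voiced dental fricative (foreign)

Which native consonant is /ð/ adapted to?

/v/ is closest: same manner (fricative), place distance 1 (dental→labiodental), same voicing; total 1. Next closest is /ʃ/ at distance 3.

v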